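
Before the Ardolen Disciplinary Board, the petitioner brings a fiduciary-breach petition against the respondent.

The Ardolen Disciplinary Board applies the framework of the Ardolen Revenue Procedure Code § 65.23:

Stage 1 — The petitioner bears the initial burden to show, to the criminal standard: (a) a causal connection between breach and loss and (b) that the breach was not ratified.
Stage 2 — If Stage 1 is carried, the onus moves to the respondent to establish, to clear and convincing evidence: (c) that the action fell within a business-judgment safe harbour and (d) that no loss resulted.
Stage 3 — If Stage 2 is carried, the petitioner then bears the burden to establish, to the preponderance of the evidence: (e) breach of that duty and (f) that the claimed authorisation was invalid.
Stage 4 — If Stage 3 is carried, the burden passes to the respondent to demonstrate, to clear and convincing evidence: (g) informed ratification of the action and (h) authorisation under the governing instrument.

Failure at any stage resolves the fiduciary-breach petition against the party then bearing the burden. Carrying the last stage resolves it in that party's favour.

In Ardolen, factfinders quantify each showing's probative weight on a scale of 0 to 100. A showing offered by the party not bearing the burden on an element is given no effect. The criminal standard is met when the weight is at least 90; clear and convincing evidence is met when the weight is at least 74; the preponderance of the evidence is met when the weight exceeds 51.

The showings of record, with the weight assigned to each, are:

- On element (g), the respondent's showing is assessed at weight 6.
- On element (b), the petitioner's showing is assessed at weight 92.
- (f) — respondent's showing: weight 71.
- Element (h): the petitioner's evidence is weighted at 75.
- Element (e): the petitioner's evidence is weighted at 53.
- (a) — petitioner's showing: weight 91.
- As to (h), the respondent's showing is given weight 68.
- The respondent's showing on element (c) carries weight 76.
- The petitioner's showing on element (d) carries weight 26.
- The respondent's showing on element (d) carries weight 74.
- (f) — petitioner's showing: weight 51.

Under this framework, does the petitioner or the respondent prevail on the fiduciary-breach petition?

respondent

Stage 1 (petitioner, the criminal standard, weight is at least 90): (a) 91 ≥ 90 — meets; (b) 92 ≥ 90 — meets.
  The petitioner carries Stage 1; the respondent now bears the burden.
Stage 2 (respondent, clear and convincing evidence, weight is at least 74): (c) 76 ≥ 74 — meets; (d) 74 (petitioner's 26 disregarded) ≥ 74 — meets.
  Stage 2 is satisfied; the onus moves to the petitioner.
Stage 3 (petitioner, the preponderance of the evidence, weight exceeds 51): (e) 53 > 51 — meets; (f) 51 (respondent's 71 disregarded) ≤ 51 — fails.
  The petitioner does not carry Stage 3.
The respondent prevails.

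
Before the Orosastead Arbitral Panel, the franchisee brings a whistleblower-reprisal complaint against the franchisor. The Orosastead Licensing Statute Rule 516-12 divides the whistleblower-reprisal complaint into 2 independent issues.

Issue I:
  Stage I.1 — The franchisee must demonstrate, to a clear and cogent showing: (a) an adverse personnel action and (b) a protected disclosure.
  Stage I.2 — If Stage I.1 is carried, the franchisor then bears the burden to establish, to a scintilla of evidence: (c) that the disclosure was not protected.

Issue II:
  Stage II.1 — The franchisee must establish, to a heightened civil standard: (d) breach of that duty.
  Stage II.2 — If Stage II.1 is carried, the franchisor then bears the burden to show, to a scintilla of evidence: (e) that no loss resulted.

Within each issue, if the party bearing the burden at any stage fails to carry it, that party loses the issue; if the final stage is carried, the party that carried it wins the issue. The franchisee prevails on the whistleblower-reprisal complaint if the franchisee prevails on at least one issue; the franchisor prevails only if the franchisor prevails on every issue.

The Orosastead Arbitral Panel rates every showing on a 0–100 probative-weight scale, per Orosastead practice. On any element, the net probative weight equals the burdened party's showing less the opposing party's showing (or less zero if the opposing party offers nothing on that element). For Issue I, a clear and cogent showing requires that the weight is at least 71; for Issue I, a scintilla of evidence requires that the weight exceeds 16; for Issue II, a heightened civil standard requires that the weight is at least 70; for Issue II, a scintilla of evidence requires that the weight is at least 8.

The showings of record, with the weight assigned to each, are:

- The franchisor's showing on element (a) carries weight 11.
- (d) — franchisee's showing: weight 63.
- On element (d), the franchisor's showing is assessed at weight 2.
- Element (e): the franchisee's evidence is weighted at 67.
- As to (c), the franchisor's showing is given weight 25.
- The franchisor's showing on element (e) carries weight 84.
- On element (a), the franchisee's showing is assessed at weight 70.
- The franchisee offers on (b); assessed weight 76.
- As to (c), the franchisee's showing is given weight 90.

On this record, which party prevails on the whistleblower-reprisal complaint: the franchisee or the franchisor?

— Issue I —
Stage I.1 (franchisee, a clear and cogent showing, weight is at least 71): (a) net 70−11=59 < 71 — fails; (b) 76 ≥ 71 — meets.
  Not every element is met, so the franchisee fails to carry Stage I.1.
The franchisor prevails on this issue.
— Issue II —
Stage II.1 (franchisee, a heightened civil standard, weight is at least 70): (d) net 63−2=61 < 70 — fails.
  Stage II.1 not carried; the franchisee fails its burden.
So the franchisor prevails on this issue.
Per-issue: Issue I → franchisor; Issue II → franchisor. The franchisee must prevail on at least one issue; overall, the franchisor prevails.

franchisor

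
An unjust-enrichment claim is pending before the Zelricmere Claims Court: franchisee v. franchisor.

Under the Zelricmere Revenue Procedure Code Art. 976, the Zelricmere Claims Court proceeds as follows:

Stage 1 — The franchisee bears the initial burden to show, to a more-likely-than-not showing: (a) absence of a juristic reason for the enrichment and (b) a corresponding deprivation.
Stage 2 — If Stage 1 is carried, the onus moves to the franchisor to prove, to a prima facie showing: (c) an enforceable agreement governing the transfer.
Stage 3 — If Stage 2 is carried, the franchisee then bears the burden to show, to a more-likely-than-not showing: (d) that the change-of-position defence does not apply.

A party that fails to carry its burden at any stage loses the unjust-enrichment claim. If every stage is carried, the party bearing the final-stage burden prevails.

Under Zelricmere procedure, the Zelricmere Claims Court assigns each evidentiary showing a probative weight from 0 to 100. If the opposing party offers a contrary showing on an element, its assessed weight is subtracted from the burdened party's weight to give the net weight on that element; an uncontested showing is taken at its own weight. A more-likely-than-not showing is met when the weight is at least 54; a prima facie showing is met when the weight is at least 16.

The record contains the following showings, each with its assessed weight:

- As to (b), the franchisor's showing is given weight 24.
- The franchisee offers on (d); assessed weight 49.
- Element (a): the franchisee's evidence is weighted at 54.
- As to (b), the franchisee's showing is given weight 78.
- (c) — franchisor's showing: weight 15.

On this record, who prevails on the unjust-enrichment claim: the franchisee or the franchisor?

franchisee

Stage 1 — burden on franchisee; standard: a more-likely-than-not showing (weight is at least 54).
    (a): 54 ≥ 54 [met]
    (b): 78 − 24 = 54 ≥ 54 [met]
  Stage 1 is satisfied; the onus moves to the franchisor.
Stage 2 — burden on franchisor; standard: a prima facie showing (weight is at least 16).
    (c): 15 < 16 [not met]
  Stage 2 not carried; the franchisor fails its burden.
The analysis ends at Stage 2; the franchisee prevails.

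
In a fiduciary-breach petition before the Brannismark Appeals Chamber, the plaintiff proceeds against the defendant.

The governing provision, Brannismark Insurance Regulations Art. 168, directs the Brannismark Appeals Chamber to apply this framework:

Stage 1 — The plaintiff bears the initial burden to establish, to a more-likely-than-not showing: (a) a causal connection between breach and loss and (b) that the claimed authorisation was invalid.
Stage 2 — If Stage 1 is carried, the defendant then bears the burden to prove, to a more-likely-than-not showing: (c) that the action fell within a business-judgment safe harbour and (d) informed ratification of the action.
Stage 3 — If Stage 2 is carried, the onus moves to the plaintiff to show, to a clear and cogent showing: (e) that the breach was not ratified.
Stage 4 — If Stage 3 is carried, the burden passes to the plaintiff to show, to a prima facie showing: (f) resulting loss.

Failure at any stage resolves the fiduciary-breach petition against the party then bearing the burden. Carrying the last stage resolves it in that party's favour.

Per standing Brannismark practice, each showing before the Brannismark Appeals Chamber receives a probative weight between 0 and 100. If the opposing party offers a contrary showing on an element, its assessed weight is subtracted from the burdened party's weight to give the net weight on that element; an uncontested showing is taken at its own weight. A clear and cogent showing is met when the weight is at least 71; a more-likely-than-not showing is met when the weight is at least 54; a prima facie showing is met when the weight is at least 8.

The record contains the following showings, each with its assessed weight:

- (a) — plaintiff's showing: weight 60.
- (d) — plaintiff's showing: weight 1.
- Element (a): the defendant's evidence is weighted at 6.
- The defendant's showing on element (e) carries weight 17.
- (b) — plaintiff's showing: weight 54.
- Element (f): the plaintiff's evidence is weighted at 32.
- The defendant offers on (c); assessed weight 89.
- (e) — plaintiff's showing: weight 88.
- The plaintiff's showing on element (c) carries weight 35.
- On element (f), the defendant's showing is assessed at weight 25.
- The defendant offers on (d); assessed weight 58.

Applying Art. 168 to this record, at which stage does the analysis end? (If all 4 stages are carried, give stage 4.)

stage 4

At Stage 1 the plaintiff must meet a more-likely-than-not showing (weight is at least 54): on (a) the weight is 60 less the opposing 6 gives net 54, ≥ 54, so (a) meets the standard; on (b) the weight is 54, ≥ 54, so (b) meets the standard.
  All elements met. The burden passes to the defendant.
At Stage 2 the defendant must meet a more-likely-than-not showing (weight is at least 54): on (c) the weight is 89 less the opposing 35 gives net 54, ≥ 54, so (c) meets the standard; on (d) the weight is 58 less the opposing 1 gives net 57, which does reach 54, so (d) meets the standard.
  Stage 2 carried; the burden shifts to the plaintiff.
At Stage 3 the plaintiff must meet a clear and cogent showing (weight is at least 71): on (e) the weight is 88 less the opposing 17 gives net 71, which does reach 71, so (e) meets the standard.
  Stage 3 carried; the burden remains with the plaintiff.
At Stage 4 the plaintiff must meet a prima facie showing (weight is at least 8): on (f) the weight is 32 less the opposing 25 gives net 7, < 8, so (f) does not meet the standard.
  Not every element is met, so the plaintiff fails to carry Stage 4.
The defendant prevails.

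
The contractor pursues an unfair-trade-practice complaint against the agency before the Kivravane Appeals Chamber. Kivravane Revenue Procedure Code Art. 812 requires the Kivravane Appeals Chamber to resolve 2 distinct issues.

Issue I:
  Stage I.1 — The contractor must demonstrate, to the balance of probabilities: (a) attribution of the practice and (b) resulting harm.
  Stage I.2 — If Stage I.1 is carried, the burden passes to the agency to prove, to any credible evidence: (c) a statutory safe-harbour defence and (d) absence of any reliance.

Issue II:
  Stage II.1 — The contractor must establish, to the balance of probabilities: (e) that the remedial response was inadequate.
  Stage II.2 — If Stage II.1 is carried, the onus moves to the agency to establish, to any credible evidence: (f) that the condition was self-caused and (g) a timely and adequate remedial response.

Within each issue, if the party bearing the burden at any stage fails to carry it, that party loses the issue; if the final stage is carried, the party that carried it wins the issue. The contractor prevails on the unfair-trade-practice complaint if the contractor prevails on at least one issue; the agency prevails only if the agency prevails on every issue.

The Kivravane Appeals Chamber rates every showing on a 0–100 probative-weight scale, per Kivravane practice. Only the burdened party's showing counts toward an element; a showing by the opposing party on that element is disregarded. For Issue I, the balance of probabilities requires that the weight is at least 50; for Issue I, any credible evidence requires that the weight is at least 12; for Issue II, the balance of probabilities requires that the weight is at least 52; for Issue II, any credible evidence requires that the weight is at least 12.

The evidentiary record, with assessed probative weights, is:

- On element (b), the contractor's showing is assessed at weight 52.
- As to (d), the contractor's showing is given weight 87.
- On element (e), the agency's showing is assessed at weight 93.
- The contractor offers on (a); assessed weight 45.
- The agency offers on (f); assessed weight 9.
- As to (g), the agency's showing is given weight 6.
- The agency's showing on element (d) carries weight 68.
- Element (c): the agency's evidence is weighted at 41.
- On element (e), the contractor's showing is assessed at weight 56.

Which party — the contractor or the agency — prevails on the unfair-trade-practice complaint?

— Issue I —
At Stage I.1 the contractor must meet the balance of probabilities (weight is at least 50): on (a) the weight is 45, < 50, so (a) does not meet the standard; on (b) the weight is 52, ≥ 50, so (b) meets the standard.
  The contractor does not carry Stage I.1.
The analysis ends at Stage I.1; the agency prevails on this issue.
— Issue II —
At Stage II.1 the contractor must meet the balance of probabilities (weight is at least 52): on (e) the weight is 56 (the agency's 93 is given no effect), which does reach 52, so (e) meets the standard.
  The contractor carries Stage II.1; the agency now bears the burden.
At Stage II.2 the agency must meet any credible evidence (weight is at least 12): on (f) the weight is 9, which does not reach 12, so (f) does not meet the standard; on (g) the weight is 6, which does not reach 12, so (g) does not meet the standard.
  The agency does not carry Stage II.2.
The analysis ends at Stage II.2; the contractor prevails on this issue.
Per-issue: Issue I → agency; Issue II → contractor. The contractor must prevail on at least one issue; overall, the contractor prevails.

contractor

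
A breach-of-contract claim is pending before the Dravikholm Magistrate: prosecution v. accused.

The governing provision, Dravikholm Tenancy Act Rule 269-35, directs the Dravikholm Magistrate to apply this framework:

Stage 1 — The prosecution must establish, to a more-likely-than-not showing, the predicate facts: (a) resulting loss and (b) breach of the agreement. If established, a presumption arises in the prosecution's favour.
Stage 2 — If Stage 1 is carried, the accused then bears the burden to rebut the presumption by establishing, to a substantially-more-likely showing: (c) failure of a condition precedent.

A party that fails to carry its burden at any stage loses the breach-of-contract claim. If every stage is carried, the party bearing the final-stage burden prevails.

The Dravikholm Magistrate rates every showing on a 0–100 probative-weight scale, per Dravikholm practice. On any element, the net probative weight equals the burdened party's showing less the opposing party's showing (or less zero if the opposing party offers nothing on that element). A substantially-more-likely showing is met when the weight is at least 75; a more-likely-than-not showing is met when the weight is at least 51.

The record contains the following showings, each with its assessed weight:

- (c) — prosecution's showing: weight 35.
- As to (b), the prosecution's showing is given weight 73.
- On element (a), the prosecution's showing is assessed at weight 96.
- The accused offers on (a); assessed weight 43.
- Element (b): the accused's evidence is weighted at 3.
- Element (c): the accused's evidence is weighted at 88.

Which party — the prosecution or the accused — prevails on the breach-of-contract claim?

Stage 1 — burden on prosecution; standard: a more-likely-than-not showing (weight is at least 51).
    (a): 96 − 43 = 53 ≥ 51 [met]
    (b): 73 − 3 = 70 ≥ 51 [met]
  Stage 1 carried; the burden shifts to the accused.
Stage 2 — burden on accused; standard: a substantially-more-likely showing (weight is at least 75).
    (c): 88 − 35 = 53 < 75 [not met]
  Not every element is met, so the accused fails to carry Stage 2.
The prosecution prevails.

prosecution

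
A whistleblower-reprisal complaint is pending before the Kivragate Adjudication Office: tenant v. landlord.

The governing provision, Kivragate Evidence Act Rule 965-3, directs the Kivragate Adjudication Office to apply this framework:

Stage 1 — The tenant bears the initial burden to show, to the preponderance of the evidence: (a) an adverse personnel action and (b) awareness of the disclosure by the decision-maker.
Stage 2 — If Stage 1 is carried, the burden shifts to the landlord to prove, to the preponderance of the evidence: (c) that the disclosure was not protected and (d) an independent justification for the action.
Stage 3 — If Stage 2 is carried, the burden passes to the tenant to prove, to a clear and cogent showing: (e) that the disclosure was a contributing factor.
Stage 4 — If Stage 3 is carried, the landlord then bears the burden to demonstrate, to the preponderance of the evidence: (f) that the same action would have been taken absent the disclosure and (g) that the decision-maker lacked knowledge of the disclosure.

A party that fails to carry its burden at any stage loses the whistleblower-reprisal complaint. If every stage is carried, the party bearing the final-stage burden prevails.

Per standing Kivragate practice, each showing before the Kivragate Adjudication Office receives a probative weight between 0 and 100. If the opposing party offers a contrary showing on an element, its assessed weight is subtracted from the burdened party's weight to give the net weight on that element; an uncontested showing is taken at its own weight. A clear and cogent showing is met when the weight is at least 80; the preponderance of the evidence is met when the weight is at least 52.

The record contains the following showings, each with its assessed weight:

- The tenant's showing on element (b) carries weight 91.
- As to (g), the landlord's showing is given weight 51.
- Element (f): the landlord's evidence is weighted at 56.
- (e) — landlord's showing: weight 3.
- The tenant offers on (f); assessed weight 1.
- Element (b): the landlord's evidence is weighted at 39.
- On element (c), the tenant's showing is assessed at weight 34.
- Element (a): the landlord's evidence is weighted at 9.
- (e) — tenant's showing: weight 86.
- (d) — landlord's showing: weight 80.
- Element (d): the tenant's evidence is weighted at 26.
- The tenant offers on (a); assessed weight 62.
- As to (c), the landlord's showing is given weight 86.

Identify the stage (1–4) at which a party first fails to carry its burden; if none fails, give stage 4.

stage 4

Stage 1 (tenant, the preponderance of the evidence, weight is at least 52): (a) net 62−9=53 ≥ 52 — meets; (b) net 91−39=52 ≥ 52 — meets.
  All elements met. The burden passes to the landlord.
Stage 2 (landlord, the preponderance of the evidence, weight is at least 52): (c) net 86−34=52 ≥ 52 — meets; (d) net 80−26=54 ≥ 52 — meets.
  Stage 2 is satisfied; the onus moves to the tenant.
Stage 3 (tenant, a clear and cogent showing, weight is at least 80): (e) net 86−3=83 ≥ 80 — meets.
  All elements met. The burden passes to the landlord.
Stage 4 (landlord, the preponderance of the evidence, weight is at least 52): (f) net 56−1=55 ≥ 52 — meets; (g) 51 < 52 — fails.
  Not every element is met, so the landlord fails to carry Stage 4.
The analysis ends at Stage 4; the tenant prevails.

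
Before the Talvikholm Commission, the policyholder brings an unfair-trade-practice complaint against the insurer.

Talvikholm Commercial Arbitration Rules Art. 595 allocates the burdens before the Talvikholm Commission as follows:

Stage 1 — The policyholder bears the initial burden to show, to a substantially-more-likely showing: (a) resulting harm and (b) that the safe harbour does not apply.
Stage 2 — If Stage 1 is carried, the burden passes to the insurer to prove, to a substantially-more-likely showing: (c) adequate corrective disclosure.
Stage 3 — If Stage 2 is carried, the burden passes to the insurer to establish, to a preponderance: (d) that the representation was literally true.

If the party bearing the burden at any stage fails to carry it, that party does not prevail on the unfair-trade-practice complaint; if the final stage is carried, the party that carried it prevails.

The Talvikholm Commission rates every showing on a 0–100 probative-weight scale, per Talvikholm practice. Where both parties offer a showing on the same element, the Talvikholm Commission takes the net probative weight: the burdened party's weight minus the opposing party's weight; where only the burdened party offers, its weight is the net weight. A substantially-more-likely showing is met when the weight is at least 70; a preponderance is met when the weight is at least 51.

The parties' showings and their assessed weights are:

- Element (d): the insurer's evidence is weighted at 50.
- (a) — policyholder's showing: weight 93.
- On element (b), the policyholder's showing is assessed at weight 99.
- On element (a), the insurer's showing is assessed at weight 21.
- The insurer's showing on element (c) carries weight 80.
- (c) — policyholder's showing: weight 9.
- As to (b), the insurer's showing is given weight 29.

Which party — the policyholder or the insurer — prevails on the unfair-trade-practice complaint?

policyholder

Stage 1 — burden on policyholder; standard: a substantially-more-likely showing (weight is at least 70).
    (a): 93 − 21 = 72 ≥ 70 [met]
    (b): 99 − 29 = 70 ≥ 70 [met]
  All elements met. The burden passes to the insurer.
Stage 2 — burden on insurer; standard: a substantially-more-likely showing (weight is at least 70).
    (c): 80 − 9 = 71 ≥ 70 [met]
  All elements met. The insurer retains the burden for Stage 3.
Stage 3 — burden on insurer; standard: a preponderance (weight is at least 51).
    (d): 50 < 51 [not met]
  Stage 3 not carried; the insurer fails its burden.
The policyholder prevails.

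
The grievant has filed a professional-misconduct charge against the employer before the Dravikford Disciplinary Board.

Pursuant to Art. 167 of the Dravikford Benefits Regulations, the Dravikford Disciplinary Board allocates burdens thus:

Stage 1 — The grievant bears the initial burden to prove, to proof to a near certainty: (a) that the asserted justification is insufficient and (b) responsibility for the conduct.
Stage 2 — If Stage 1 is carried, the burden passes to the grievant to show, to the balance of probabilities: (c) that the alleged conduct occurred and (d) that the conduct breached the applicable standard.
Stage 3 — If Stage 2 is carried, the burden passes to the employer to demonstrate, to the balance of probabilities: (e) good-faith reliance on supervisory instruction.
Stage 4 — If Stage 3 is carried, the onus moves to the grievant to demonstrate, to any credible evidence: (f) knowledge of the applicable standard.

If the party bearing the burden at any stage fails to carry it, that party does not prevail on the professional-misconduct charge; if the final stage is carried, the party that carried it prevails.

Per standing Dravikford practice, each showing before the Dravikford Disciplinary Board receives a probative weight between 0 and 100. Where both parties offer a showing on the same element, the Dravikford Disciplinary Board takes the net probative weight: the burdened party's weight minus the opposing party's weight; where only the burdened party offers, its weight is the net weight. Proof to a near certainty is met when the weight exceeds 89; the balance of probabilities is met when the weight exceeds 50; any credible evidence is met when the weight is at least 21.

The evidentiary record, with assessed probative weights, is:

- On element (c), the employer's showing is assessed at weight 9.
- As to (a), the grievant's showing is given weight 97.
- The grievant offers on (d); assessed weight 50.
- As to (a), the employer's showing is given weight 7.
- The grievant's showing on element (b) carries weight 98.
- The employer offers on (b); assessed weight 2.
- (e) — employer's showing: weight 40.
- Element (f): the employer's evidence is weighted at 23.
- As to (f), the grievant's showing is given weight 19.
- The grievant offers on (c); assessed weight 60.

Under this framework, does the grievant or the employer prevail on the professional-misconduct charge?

At Stage 1 the grievant must meet proof to a near certainty (weight exceeds 89): on (a) the weight is 97 less the opposing 7 gives net 90, > 89, so (a) meets the standard; on (b) the weight is 98 less the opposing 2 gives net 96, which does exceed 89, so (b) meets the standard.
  Stage 1 carried; the burden remains with the grievant.
At Stage 2 the grievant must meet the balance of probabilities (weight exceeds 50): on (c) the weight is 60 less the opposing 9 gives net 51, which does exceed 50, so (c) meets the standard; on (d) the weight is 50, ≤ 50, so (d) does not meet the standard.
  Stage 2 not carried; the grievant fails its burden.
The employer prevails.

employer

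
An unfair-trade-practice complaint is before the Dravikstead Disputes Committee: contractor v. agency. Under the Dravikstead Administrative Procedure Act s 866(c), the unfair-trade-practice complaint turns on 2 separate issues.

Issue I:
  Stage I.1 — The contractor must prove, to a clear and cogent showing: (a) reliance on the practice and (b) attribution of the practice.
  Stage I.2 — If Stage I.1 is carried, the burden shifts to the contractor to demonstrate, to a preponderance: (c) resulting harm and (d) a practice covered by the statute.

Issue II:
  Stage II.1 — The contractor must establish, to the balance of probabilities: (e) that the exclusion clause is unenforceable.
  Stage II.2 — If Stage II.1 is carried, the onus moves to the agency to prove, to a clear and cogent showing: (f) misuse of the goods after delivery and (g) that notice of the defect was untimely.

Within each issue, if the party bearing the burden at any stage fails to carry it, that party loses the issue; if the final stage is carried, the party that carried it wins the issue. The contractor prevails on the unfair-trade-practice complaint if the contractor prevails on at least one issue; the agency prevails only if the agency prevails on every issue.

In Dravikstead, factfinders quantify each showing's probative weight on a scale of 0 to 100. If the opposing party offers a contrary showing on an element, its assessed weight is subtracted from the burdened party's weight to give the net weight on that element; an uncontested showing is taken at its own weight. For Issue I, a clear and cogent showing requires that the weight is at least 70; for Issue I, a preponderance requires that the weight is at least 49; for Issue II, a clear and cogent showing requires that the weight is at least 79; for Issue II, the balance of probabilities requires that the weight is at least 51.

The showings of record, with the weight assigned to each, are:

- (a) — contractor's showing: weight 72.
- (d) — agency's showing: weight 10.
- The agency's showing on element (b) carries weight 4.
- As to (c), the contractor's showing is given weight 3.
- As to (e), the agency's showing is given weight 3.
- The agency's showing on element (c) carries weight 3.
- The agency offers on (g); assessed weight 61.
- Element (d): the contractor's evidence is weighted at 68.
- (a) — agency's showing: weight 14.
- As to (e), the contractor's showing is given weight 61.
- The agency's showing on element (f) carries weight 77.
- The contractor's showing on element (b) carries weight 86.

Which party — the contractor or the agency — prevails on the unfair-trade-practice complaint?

— Issue I —
Stage I.1 (contractor, a clear and cogent showing, weight is at least 70): (a) net 72−14=58 < 70 — fails; (b) net 86−4=82 ≥ 70 — meets.
  Not every element is met, so the contractor fails to carry Stage I.1.
The analysis ends at Stage I.1; the agency prevails on this issue.
— Issue II —
Stage II.1 — burden on contractor; standard: the balance of probabilities (weight is at least 51).
    (e): 61 − 3 = 58 ≥ 51 [met]
  All elements met. The burden passes to the agency.
Stage II.2 — burden on agency; standard: a clear and cogent showing (weight is at least 79).
    (f): 77 < 79 [not met]
    (g): 61 < 79 [not met]
  The agency does not carry Stage II.2.
So the contractor prevails on this issue.
Per-issue: Issue I → agency; Issue II → contractor. The contractor must prevail on at least one issue; overall, the contractor prevails.

contractor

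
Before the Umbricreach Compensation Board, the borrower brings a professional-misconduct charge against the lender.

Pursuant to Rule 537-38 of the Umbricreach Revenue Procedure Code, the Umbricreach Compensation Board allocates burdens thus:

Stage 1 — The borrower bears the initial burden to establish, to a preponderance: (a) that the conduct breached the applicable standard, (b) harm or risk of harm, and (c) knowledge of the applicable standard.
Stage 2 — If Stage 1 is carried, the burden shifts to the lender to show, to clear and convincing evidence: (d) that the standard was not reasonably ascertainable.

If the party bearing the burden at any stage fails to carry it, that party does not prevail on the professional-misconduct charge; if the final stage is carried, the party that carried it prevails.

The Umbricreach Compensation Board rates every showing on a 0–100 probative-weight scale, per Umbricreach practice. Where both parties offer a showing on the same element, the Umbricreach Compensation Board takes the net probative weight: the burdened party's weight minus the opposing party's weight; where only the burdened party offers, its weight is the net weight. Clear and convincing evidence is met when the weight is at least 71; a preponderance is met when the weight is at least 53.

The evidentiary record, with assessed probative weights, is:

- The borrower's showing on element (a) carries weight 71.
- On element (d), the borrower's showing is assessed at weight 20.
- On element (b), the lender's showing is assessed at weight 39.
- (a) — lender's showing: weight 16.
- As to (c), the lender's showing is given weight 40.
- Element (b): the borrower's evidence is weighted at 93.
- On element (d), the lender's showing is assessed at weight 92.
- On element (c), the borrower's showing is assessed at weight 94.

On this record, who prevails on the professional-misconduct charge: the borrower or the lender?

Stage 1 — burden on borrower; standard: a preponderance (weight is at least 53).
    (a): 71 − 16 = 55 ≥ 53 [met]
    (b): 93 − 39 = 54 ≥ 53 [met]
    (c): 94 − 40 = 54 ≥ 53 [met]
  Stage 1 is satisfied; the onus moves to the lender.
Stage 2 — burden on lender; standard: clear and convincing evidence (weight is at least 71).
    (d): 92 − 20 = 72 ≥ 71 [met]
  The lender carries the last stage.
All stages carried — the lender prevails.

lender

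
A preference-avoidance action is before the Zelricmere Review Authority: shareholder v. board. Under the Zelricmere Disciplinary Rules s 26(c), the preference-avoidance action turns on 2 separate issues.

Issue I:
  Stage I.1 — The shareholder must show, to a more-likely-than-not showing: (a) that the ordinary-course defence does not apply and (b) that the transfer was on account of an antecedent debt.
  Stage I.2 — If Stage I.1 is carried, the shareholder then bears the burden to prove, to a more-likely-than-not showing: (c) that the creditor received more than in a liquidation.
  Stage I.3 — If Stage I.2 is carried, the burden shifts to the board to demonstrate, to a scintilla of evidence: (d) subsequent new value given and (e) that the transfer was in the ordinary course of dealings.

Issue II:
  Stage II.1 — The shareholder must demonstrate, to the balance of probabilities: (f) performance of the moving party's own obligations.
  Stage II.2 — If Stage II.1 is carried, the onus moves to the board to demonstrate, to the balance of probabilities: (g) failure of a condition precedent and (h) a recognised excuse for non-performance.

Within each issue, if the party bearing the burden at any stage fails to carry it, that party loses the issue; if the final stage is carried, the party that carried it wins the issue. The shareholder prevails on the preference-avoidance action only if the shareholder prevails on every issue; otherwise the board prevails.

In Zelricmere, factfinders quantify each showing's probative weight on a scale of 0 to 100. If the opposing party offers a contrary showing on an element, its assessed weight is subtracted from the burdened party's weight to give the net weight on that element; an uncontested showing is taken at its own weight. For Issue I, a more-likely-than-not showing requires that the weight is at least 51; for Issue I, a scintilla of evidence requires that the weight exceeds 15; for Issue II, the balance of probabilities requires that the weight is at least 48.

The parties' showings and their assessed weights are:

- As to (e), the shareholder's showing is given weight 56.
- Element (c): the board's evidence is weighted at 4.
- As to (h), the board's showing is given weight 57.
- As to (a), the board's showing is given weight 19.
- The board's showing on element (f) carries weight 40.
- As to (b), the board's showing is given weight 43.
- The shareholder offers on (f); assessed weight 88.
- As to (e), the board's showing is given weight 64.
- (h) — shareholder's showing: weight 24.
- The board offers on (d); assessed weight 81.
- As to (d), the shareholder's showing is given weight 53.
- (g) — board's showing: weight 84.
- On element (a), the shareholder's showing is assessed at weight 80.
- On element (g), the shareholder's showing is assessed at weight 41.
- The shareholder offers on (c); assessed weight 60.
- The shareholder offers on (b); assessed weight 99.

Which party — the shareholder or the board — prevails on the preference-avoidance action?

shareholder

— Issue I —
At Stage I.1 the shareholder must meet a more-likely-than-not showing (weight is at least 51): on (a) the weight is 80 less the opposing 19 gives net 61, ≥ 51, so (a) meets the standard; on (b) the weight is 99 less the opposing 43 gives net 56, ≥ 51, so (b) meets the standard.
  Stage I.1 is satisfied; the shareholder continues to bear the burden.
At Stage I.2 the shareholder must meet a more-likely-than-not showing (weight is at least 51): on (c) the weight is 60 less the opposing 4 gives net 56, ≥ 51, so (c) meets the standard.
  All elements met. The burden passes to the board.
At Stage I.3 the board must meet a scintilla of evidence (weight exceeds 15): on (d) the weight is 81 less the opposing 53 gives net 28, > 15, so (d) meets the standard; on (e) the weight is 64 less the opposing 56 gives net 8, ≤ 15, so (e) does not meet the standard.
  Not every element is met, so the board fails to carry Stage I.3.
The shareholder prevails on this issue.
— Issue II —
Stage II.1 — burden on shareholder; standard: the balance of probabilities (weight is at least 48).
    (f): 88 − 40 = 48 ≥ 48 [met]
  Stage II.1 is satisfied; the onus moves to the board.
Stage II.2 — burden on board; standard: the balance of probabilities (weight is at least 48).
    (g): 84 − 41 = 43 < 48 [not met]
    (h): 57 − 24 = 33 < 48 [not met]
  The board does not carry Stage II.2.
So the shareholder prevails on this issue.
Per-issue: Issue I → shareholder; Issue II → shareholder. The shareholder must prevail on every issue; overall, the shareholder prevails.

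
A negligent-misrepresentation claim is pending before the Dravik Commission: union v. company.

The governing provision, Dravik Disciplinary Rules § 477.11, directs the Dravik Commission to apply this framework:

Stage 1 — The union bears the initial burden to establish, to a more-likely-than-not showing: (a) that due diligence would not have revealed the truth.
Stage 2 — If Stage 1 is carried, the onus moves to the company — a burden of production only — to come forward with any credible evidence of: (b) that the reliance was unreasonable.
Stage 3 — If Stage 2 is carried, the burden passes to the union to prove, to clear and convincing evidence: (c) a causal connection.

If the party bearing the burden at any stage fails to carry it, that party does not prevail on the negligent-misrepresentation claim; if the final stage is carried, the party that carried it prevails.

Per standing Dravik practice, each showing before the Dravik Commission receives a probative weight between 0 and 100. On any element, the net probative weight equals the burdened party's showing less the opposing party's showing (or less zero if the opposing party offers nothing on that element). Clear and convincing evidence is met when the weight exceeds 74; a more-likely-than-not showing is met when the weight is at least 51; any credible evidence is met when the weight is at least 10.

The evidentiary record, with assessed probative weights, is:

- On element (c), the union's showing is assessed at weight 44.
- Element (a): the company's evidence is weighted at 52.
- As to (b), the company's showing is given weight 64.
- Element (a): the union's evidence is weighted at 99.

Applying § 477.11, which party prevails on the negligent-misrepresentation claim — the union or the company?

company

Stage 1 (union, a more-likely-than-not showing, weight is at least 51): (a) net 99−52=47 < 51 — fails.
  Not every element is met, so the union fails to carry Stage 1.
So the company prevails.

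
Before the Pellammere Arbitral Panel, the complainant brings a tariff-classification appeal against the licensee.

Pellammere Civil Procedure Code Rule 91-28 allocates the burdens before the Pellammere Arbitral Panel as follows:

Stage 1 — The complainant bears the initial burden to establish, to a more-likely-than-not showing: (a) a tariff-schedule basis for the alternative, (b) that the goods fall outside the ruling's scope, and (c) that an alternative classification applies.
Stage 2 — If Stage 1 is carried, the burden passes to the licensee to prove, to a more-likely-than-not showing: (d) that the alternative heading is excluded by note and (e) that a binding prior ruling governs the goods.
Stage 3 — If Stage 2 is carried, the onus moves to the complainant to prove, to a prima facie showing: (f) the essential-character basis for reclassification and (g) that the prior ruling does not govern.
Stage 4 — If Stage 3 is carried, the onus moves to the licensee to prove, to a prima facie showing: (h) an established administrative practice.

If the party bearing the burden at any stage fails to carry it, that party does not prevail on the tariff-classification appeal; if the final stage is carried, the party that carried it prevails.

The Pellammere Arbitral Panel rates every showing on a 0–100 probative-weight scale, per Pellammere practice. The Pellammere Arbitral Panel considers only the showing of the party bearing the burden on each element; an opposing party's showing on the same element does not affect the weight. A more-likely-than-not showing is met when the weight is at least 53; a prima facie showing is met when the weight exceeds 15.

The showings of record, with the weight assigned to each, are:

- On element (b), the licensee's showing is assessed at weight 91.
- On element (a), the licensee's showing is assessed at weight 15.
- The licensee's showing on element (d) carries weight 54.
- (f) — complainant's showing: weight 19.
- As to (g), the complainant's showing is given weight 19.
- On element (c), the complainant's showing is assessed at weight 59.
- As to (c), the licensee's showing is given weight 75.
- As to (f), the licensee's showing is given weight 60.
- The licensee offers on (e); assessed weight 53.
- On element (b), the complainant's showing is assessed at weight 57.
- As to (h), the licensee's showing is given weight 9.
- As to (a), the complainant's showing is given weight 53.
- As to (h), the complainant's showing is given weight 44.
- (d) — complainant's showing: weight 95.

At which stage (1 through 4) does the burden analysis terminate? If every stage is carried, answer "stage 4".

stage 4

Stage 1 — burden on complainant; standard: a more-likely-than-not showing (weight is at least 53).
    (a): 53 (licensee's 15 disregarded) ≥ 53 [met]
    (b): 57 (licensee's 91 disregarded) ≥ 53 [met]
    (c): 59 (licensee's 75 disregarded) ≥ 53 [met]
  Stage 1 is satisfied; the onus moves to the licensee.
Stage 2 — burden on licensee; standard: a more-likely-than-not showing (weight is at least 53).
    (d): 54 (complainant's 95 disregarded) ≥ 53 [met]
    (e): 53 ≥ 53 [met]
  Stage 2 is satisfied; the onus moves to the complainant.
Stage 3 — burden on complainant; standard: a prima facie showing (weight exceeds 15).
    (f): 19 (licensee's 60 disregarded) > 15 [met]
    (g): 19 > 15 [met]
  All elements met. The burden passes to the licensee.
Stage 4 — burden on licensee; standard: a prima facie showing (weight exceeds 15).
    (h): 9 (complainant's 44 disregarded) ≤ 15 [not met]
  The licensee does not carry Stage 4.
The complainant prevails.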